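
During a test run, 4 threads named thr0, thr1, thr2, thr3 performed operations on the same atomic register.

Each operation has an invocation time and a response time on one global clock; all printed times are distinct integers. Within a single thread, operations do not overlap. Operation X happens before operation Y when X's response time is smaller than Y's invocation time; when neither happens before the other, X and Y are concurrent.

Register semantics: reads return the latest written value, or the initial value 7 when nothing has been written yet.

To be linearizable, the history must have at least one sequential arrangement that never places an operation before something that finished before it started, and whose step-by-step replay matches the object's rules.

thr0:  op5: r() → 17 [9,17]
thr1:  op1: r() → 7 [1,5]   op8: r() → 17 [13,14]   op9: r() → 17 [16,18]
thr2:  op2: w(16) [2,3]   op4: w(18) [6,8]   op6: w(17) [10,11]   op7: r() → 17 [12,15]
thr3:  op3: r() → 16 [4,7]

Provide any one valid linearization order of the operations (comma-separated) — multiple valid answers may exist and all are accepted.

op1, op2, op3, op4, op6, op5, op7, op8, op9

after step 1 (op1 r() → 7): value 7
after step 2 (op2 w(16)): value 16
after step 3 (op3 r() → 16): value 16
after step 4 (op4 w(18)): value 18
after step 5 (op6 w(17)): value 17
after step 6 (op5 r() → 17): value 17
after step 7 (op7 r() → 17): value 17
after step 8 (op8 r() → 17): value 17
after step 9 (op9 r() → 17): value 17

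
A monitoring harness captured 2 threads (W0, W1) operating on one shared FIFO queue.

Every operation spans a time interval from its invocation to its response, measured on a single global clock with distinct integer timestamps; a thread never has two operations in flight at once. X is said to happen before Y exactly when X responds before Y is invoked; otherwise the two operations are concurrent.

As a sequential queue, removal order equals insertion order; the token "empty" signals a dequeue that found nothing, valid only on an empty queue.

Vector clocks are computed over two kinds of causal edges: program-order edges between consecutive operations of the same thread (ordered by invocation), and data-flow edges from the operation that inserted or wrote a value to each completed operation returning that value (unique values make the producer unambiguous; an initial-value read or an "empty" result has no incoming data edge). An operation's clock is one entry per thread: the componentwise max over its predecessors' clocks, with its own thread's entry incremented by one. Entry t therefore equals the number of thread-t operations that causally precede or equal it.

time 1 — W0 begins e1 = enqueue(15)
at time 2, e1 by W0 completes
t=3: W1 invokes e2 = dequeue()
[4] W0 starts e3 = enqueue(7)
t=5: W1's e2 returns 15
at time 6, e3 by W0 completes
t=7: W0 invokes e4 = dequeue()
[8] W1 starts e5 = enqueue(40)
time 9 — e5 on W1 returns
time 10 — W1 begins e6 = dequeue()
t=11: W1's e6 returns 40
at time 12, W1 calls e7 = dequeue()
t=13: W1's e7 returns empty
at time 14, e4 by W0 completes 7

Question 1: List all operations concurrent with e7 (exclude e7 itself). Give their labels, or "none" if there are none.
e4

overlap test against e7 [12,13]: concurrent iff the interval meets 12..13
e1 [1,2]: before
e2 [3,5]: before
e3 [4,6]: before
e4 [7,14]: concurrent
e5 [8,9]: before
e6 [10,11]: before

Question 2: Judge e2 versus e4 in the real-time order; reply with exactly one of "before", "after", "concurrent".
before

e2 spans [3,5], e4 spans [7,14]
resp(e2)=5 < inv(e4)=7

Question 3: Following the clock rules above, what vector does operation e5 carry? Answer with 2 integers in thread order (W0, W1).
(1, 2)

e1 (invocation 1): nothing precedes it; W0's component alone gives (1, 0)
merge at e2 (invoked 3): VC(e1)=(1, 0), own-thread bump on W1 → (1, 1)
merge at e3 (invoked 4): VC(e1)=(1, 0), own-thread bump on W0 → (2, 0)
merge at e5 (invoked 8): VC(e2)=(1, 1), own-thread bump on W1 → (1, 2)
merge at e4 (invoked 7): VC(e3)=(2, 0), own-thread bump on W0 → (3, 0)
merge at e6 (invoked 10): VC(e5)=(1, 2), own-thread bump on W1 → (1, 3)
merge at e7 (invoked 12): VC(e6)=(1, 3), own-thread bump on W1 → (1, 4)
target: VC(e5) = (1, 2)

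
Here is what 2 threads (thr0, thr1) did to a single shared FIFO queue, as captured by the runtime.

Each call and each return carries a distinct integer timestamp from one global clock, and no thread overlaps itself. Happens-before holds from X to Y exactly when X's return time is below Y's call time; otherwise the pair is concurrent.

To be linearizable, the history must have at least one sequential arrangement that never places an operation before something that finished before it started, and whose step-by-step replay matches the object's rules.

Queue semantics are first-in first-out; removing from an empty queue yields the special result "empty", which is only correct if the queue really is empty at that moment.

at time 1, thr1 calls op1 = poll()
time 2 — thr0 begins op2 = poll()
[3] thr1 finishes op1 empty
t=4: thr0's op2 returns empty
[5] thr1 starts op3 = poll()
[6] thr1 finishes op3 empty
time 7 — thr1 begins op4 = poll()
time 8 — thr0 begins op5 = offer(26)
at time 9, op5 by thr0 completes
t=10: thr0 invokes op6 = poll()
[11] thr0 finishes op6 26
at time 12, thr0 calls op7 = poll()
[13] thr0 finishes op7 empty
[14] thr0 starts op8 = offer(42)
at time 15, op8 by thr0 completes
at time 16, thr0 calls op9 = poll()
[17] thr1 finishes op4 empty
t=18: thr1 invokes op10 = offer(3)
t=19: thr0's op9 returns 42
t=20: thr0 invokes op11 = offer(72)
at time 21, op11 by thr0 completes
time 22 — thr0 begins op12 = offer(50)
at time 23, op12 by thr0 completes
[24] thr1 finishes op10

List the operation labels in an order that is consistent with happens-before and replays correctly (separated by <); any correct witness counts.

op1 < op2 < op3 < op4 < op5 < op6 < op7 < op8 < op9 < op10 < op11 < op12

1. op1 poll() → empty, leaving queue <>
2. op2 poll() → empty, leaving queue <>
3. op3 poll() → empty, leaving queue <>
4. op4 poll() → empty, leaving queue <>
5. op5 offer(26), leaving queue <26>
6. op6 poll() → 26, leaving queue <>
7. op7 poll() → empty, leaving queue <>
8. op8 offer(42), leaving queue <42>
9. op9 poll() → 42, leaving queue <>
10. op10 offer(3), leaving queue <3>
11. op11 offer(72), leaving queue <3,72>
12. op12 offer(50), leaving queue <3,72,50>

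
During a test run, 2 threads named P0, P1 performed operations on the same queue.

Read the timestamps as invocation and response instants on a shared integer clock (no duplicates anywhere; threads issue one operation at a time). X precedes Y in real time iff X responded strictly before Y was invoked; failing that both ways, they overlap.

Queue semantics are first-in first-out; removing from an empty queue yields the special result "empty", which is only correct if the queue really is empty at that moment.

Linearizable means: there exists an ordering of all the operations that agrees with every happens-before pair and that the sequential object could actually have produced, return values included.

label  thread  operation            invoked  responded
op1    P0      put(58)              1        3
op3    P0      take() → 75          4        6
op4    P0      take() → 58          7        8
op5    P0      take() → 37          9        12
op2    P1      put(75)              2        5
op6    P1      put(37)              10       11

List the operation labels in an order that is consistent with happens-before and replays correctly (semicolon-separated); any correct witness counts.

step 1: op2 put(75) — queue <75>
step 2: op1 put(58) — queue <75,58>
step 3: op3 take() → 75 — queue <58>
step 4: op4 take() → 58 — queue <>
step 5: op6 put(37) — queue <37>
step 6: op5 take() → 37 — queue <>

op2; op1; op3; op4; op6; op5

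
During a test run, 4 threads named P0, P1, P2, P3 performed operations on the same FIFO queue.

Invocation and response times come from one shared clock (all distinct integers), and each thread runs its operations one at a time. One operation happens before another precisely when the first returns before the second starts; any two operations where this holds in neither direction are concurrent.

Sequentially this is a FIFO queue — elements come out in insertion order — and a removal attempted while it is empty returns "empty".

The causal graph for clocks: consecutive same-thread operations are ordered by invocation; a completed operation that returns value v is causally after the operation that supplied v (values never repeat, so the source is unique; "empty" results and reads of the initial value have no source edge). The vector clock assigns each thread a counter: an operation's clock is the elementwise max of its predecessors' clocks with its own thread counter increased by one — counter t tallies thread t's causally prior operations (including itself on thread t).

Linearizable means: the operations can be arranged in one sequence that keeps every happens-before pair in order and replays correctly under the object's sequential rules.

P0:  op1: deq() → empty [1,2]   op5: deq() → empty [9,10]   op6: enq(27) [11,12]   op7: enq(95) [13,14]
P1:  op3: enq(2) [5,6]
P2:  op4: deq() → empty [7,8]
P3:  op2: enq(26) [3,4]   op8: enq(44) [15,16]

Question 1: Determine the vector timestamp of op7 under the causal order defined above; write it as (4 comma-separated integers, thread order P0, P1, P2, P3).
(4, 0, 0, 0)

root op op2, invoked 3: fresh clock plus P3's own tick → (0, 0, 0, 1)
root op op4, invoked 7: fresh clock plus P2's own tick → (0, 0, 1, 0)
root op op3, invoked 5: fresh clock plus P1's own tick → (0, 1, 0, 0)
root op op1, invoked 1: fresh clock plus P0's own tick → (1, 0, 0, 0)
op8, invoked 15, takes VC(op2)=(0, 0, 0, 1) under max, adds 1 for P3 → (0, 0, 0, 2)
op5, invoked 9, takes VC(op1)=(1, 0, 0, 0) under max, adds 1 for P0 → (2, 0, 0, 0)
op6, invoked 11, takes VC(op5)=(2, 0, 0, 0) under max, adds 1 for P0 → (3, 0, 0, 0)
op7, invoked 13, takes VC(op6)=(3, 0, 0, 0) under max, adds 1 for P0 → (4, 0, 0, 0)
target: VC(op7) = (4, 0, 0, 0)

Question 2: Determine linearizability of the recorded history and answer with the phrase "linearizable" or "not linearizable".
not linearizable

already the first 8 events (up to op4's response at time 8) admit no linearization; the first 7 still do
the sole real-time-consistent order of 4 completed operations fails the FIFO queue replay
sample order op1, op2, op3, op4 stalls at step 4 — op4 deq() → empty has no legal effect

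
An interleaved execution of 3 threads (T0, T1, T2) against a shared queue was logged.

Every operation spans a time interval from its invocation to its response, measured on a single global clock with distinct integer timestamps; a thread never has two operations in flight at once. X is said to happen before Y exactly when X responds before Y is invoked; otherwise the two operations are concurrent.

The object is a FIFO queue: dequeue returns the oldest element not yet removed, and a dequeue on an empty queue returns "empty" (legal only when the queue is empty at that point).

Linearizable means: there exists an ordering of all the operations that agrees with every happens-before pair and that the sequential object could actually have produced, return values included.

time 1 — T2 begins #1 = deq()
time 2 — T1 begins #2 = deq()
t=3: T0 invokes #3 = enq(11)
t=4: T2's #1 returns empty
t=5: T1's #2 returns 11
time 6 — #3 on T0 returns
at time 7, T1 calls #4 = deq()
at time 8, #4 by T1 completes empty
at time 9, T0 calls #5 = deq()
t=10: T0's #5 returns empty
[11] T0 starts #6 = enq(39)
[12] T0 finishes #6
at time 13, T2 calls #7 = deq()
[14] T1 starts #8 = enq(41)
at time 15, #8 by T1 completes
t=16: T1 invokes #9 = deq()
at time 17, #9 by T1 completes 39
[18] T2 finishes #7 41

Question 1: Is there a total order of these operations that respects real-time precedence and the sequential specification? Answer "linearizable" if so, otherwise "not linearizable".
linearizable

witness order: #1, #3, #2, #4, #5, #6, #8, #9, #7
1. #1 deq() → empty, leaving queue <>
2. #3 enq(11), leaving queue <11>
3. #2 deq() → 11, leaving queue <>
4. #4 deq() → empty, leaving queue <>
5. #5 deq() → empty, leaving queue <>
6. #6 enq(39), leaving queue <39>
7. #8 enq(41), leaving queue <39,41>
8. #9 deq() → 39, leaving queue <41>
9. #7 deq() → 41, leaving queue <>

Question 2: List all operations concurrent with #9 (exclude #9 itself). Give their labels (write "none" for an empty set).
Answer: #7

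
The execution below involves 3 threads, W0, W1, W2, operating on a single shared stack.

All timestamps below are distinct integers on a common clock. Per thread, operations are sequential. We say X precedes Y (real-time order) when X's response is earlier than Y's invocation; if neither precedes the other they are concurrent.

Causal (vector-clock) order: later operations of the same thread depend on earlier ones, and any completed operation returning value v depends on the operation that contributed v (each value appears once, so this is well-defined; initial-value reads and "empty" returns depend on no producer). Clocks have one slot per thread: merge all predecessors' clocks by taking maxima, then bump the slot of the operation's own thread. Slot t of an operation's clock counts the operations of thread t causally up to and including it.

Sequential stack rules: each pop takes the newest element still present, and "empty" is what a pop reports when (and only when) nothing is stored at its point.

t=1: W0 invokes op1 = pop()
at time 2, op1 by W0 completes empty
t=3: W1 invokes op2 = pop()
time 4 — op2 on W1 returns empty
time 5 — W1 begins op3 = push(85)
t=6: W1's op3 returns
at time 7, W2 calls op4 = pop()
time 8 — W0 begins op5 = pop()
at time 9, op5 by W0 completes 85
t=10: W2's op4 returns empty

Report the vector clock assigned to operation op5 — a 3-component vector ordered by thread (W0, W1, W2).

(2, 2, 0)

op4, invoked 7, has no incoming edges; only W2's bump applies → (0, 0, 1)
op2, invoked 3, has no incoming edges; only W1's bump applies → (0, 1, 0)
op1, invoked 1, has no incoming edges; only W0's bump applies → (1, 0, 0)
merge at op3 (invoked 5): VC(op2)=(0, 1, 0), own-thread bump on W1 → (0, 2, 0)
merge at op5 (invoked 8): VC(op1)=(1, 0, 0), VC(op3)=(0, 2, 0), own-thread bump on W0 → (2, 2, 0)
target: VC(op5) = (2, 2, 0)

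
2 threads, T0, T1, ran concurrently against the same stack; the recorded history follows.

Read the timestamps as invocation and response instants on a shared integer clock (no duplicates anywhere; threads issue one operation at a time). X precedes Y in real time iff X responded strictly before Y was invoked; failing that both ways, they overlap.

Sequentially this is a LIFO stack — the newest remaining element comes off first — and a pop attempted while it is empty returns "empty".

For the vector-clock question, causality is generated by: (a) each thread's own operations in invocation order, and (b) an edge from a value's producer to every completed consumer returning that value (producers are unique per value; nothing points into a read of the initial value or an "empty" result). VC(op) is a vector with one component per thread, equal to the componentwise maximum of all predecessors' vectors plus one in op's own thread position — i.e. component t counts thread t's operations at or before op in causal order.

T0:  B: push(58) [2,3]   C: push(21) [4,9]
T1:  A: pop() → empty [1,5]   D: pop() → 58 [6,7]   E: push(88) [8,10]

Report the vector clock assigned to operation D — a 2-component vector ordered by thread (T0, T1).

(1, 2)

root op A, invoked 1: fresh clock plus T1's own tick → (0, 1)
root op B, invoked 2: fresh clock plus T0's own tick → (1, 0)
VC(C, invoked at 4): max of VC(B)=(1, 0), then +1 on thread T0 → (2, 0)
VC(D, invoked at 6): max of VC(A)=(0, 1), VC(B)=(1, 0), then +1 on thread T1 → (1, 2)
VC(E, invoked at 8): max of VC(D)=(1, 2), then +1 on thread T1 → (1, 3)
target: VC(D) = (1, 2)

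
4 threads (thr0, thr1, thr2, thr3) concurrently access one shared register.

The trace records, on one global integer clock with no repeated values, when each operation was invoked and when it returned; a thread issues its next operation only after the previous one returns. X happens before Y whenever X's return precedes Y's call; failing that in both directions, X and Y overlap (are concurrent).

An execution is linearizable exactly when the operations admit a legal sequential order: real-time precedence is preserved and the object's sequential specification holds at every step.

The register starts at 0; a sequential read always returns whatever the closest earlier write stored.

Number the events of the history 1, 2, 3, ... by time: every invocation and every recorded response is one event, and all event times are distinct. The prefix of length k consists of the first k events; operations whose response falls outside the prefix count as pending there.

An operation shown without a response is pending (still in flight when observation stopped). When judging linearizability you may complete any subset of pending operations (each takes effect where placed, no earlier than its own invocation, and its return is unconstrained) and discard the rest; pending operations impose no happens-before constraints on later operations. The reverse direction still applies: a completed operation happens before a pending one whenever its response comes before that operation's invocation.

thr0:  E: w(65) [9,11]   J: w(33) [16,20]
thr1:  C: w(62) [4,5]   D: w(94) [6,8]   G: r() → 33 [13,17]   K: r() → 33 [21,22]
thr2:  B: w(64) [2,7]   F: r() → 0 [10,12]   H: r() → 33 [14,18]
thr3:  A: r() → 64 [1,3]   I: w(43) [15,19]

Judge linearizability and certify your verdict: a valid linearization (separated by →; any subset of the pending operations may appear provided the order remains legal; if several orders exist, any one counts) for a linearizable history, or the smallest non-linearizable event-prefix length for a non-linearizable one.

the violation lands at event 12, F's response at time 12: events 1..11 linearize, events 1..12 do not
checked exhaustively: 8 real-time-consistent orders of 6 completed operations, zero legal register replays
one such order, A, B, C, D, E, F, breaks at step 1 where A r() → 64 is illegal
one such order, A, B, C, D, F, E, breaks at step 1 where A r() → 64 is illegal

not linearizable — minimal violating prefix: 12 events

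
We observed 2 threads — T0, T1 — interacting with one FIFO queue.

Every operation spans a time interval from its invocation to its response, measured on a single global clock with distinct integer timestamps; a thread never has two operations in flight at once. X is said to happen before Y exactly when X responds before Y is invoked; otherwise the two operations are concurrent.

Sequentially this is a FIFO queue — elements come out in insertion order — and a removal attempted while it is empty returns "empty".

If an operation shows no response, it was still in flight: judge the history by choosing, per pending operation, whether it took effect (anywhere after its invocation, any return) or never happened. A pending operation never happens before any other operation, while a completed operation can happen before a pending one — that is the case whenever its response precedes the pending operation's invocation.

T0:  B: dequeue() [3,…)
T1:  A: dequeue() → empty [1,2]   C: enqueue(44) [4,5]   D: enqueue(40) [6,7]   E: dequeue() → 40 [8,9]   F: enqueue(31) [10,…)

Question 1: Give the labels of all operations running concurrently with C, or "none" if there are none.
concurrent with C ([4,5]): every op whose interval crosses 4..5
A [1,2]: before
B [3,…): concurrent
D [6,7]: after
E [8,9]: after
F [10,…): after

B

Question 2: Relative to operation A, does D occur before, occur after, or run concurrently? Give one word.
D spans [6,7], A spans [1,2]
resp(A)=2 < inv(D)=6

after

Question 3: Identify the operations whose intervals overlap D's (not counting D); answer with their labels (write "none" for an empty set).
D runs from 6 to 7; window-overlapping ops are concurrent
A [1,2]: before
B [3,…): concurrent
C [4,5]: before
E [8,9]: after
F [10,…): after

B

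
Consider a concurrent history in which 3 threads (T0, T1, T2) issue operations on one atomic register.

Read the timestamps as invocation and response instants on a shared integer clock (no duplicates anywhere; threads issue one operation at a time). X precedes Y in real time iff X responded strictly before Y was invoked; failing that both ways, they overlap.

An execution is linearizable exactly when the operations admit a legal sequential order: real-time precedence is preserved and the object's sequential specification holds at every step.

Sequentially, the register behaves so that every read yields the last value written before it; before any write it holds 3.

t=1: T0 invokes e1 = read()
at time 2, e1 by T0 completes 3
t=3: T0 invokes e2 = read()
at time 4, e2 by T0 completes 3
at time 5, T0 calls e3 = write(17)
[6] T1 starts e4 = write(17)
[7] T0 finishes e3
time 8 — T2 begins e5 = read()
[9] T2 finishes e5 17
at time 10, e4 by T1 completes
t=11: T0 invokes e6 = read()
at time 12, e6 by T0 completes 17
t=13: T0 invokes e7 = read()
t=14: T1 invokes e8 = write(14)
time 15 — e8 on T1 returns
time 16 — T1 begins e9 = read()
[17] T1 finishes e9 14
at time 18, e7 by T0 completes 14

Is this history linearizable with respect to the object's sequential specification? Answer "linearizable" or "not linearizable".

linearizable

witness order: e1, e2, e3, e4, e5, e6, e8, e7, e9
1. e1 read() → 3, leaving value 3
2. e2 read() → 3, leaving value 3
3. e3 write(17), leaving value 17
4. e4 write(17), leaving value 17
5. e5 read() → 17, leaving value 17
6. e6 read() → 17, leaving value 17
7. e8 write(14), leaving value 14
8. e7 read() → 14, leaving value 14
9. e9 read() → 14, leaving value 14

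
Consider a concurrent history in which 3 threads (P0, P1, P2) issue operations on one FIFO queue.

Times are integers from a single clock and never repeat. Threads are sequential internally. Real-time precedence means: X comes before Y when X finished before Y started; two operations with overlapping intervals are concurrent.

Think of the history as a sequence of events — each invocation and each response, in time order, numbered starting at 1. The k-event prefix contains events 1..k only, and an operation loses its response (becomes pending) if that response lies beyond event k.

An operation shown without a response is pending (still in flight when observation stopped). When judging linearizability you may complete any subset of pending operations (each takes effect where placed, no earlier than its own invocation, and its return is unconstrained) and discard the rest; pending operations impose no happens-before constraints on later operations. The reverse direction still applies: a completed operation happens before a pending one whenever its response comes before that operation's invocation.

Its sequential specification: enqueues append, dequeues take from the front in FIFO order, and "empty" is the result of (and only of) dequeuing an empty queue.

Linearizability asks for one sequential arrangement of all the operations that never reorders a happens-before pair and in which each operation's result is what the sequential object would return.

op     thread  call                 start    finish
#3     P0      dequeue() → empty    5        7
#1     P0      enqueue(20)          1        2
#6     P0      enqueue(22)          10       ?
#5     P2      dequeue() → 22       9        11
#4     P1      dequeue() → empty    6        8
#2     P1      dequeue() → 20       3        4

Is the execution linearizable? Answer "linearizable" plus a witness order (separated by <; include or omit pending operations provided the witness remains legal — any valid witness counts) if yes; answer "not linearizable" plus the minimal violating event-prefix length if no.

linearizable — witness: #1 < #2 < #3 < #4 < #6 < #5

step 1: #1 enqueue(20) — queue <20>
step 2: #2 dequeue() → 20 — queue <>
step 3: #3 dequeue() → empty — queue <>
step 4: #4 dequeue() → empty — queue <>
step 5: #6 enqueue(22) (pending, included) — queue <22>
step 6: #5 dequeue() → 22 — queue <>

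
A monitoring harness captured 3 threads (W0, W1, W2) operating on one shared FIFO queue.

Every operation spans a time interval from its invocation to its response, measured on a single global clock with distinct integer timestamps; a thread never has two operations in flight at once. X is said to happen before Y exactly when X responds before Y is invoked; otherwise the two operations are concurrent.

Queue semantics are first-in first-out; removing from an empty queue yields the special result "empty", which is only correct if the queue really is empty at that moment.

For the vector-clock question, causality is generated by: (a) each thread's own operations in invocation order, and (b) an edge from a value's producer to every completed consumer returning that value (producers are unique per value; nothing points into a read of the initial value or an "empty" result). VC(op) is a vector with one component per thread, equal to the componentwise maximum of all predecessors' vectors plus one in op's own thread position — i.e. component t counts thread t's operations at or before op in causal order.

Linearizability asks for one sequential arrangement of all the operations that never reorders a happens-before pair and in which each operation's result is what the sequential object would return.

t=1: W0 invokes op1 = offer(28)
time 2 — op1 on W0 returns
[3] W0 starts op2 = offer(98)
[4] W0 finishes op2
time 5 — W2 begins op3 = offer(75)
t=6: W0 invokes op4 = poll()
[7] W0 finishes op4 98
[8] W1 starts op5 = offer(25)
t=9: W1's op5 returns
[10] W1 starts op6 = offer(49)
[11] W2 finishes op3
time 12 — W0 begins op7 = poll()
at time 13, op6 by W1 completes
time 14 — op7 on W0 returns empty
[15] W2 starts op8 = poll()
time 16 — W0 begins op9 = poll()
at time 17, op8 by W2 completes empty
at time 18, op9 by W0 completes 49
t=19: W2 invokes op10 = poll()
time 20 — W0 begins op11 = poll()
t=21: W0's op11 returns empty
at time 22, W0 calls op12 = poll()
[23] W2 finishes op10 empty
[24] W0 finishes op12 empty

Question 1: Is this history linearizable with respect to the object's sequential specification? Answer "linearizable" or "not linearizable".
not linearizable

already the first 7 events (up to op4's response at time 7) admit no linearization; the first 6 still do
exactly one order of the 3 completed ops respects real time; the FIFO queue replay fails
no escape via the 1 pending operation (op3): every completion choice fails
take op1, op2, op4 (pending dropped): step 3 already fails, because op4 poll() → 98 cannot occur there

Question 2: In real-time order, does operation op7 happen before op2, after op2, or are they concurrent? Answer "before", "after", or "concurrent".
Answer: after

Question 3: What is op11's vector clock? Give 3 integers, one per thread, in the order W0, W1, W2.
Answer: (6, 2, 0)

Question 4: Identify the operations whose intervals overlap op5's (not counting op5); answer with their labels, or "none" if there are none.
Answer: op3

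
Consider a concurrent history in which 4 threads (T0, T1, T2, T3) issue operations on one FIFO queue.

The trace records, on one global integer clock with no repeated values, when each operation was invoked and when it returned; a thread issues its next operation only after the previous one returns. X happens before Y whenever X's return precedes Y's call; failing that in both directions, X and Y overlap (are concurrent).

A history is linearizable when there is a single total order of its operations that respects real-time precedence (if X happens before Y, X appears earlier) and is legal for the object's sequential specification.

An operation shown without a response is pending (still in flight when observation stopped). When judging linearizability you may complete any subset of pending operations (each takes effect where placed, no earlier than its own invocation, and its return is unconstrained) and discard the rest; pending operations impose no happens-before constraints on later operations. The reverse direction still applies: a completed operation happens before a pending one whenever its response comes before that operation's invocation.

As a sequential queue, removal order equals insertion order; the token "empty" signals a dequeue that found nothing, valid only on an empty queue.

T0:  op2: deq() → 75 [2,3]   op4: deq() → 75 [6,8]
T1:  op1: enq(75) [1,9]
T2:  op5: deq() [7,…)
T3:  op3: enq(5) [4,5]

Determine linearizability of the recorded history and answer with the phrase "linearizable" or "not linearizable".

cut after 7 events: linearizable; cut after 8 events (op4 responds, time 8): not linearizable
exhaustive check: the 3 completed FIFO queue ops admit one real-time order; illegal
including or dropping the 2 pending operations (op1, op5) in any combination fails
for example op2, op3, op4 (pending dropped) fails at step 1: op2 deq() → 75 is not legal there

not linearizable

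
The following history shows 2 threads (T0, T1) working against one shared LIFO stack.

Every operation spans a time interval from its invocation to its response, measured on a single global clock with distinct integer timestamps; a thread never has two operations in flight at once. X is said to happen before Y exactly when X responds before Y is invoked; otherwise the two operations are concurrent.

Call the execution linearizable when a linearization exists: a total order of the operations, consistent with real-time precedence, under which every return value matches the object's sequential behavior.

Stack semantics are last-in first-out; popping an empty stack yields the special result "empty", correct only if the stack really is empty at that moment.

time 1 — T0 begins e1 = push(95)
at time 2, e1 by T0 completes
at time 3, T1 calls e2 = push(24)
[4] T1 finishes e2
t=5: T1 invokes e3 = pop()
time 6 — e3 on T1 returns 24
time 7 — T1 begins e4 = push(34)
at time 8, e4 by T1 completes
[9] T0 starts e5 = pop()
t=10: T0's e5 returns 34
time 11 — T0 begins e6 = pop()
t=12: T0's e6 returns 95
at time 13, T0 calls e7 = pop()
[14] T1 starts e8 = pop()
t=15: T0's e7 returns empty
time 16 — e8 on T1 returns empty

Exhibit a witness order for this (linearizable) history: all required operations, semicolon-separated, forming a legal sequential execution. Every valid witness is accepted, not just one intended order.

e1; e2; e3; e4; e5; e6; e7; e8

1. e1 push(95), leaving stack <95>
2. e2 push(24), leaving stack <95,24>
3. e3 pop() → 24, leaving stack <95>
4. e4 push(34), leaving stack <95,34>
5. e5 pop() → 34, leaving stack <95>
6. e6 pop() → 95, leaving stack <>
7. e7 pop() → empty, leaving stack <>
8. e8 pop() → empty, leaving stack <>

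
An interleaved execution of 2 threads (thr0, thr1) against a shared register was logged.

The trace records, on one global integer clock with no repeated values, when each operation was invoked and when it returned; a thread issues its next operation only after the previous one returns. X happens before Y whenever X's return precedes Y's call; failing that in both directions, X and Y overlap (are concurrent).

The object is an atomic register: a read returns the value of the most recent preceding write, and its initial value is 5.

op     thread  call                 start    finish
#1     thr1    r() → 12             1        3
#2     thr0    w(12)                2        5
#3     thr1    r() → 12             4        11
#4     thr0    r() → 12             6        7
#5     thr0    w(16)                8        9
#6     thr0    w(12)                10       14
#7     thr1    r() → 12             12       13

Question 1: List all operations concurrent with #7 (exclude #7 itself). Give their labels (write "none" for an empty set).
#6

#7 runs from 12 to 13; window-overlapping ops are concurrent
#1 [1,3]: before
#2 [2,5]: before
#3 [4,11]: before
#4 [6,7]: before
#5 [8,9]: before
#6 [10,14]: concurrent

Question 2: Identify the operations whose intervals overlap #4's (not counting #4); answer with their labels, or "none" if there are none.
#3

overlap test against #4 [6,7]: concurrent iff the interval meets 6..7
#1 [1,3]: before
#2 [2,5]: before
#3 [4,11]: concurrent
#5 [8,9]: after
#6 [10,14]: after
#7 [12,13]: after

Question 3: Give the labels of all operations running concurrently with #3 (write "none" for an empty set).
#2, #4, #5, #6

concurrent with #3 ([4,11]): every op whose interval crosses 4..11
#1 [1,3]: before
#2 [2,5]: concurrent
#4 [6,7]: concurrent
#5 [8,9]: concurrent
#6 [10,14]: concurrent
#7 [12,13]: after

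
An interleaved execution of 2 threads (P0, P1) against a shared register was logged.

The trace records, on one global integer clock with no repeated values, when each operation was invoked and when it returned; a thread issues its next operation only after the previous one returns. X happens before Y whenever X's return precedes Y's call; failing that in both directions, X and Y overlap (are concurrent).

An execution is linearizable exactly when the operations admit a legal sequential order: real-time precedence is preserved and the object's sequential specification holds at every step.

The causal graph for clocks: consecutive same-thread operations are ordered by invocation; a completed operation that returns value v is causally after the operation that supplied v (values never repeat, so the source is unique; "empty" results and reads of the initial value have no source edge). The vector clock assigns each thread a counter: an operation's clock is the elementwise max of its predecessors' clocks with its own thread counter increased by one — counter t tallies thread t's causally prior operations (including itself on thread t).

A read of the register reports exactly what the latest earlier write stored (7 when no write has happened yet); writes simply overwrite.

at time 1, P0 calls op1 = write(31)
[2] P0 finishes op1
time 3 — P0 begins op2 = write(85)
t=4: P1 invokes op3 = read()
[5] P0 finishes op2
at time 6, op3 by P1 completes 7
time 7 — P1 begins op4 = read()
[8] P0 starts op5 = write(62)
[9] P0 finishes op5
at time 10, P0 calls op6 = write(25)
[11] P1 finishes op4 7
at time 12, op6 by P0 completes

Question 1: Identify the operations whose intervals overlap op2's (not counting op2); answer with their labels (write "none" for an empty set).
op3

op2 spans [3,5]: anything still running between times 3 and 5 counts as concurrent
op1 [1,2]: before
op3 [4,6]: concurrent
op4 [7,11]: after
op5 [8,9]: after
op6 [10,12]: after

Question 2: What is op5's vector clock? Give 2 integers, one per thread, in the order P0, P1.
(3, 0)

op3 (invocation 4): nothing precedes it; P1's component alone gives (0, 1)
op1 (invocation 1): nothing precedes it; P0's component alone gives (1, 0)
op4 (invocation 7): componentwise max over VC(op3)=(0, 1), +1 at P1, giving (0, 2)
op2 (invocation 3): componentwise max over VC(op1)=(1, 0), +1 at P0, giving (2, 0)
op5 (invocation 8): componentwise max over VC(op2)=(2, 0), +1 at P0, giving (3, 0)
op6 (invocation 10): componentwise max over VC(op5)=(3, 0), +1 at P0, giving (4, 0)
target: VC(op5) = (3, 0)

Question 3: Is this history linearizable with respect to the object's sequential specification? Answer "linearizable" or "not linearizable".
not linearizable

already the first 6 events (up to op3's response at time 6) admit no linearization; the first 5 still do
the 3 completed operations admit 2 real-time orders; each fails the register replay
for example op1, op2, op3 fails at step 3: op3 read() → 7 is not legal there
for example op1, op3, op2 fails at step 2: op3 read() → 7 is not legal there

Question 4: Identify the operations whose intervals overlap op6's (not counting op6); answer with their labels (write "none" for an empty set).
op4

op6 spans [10,12]; an op avoiding the whole window 10..12 is ordered, any other is concurrent
op1 [1,2]: before
op2 [3,5]: before
op3 [4,6]: before
op4 [7,11]: concurrent
op5 [8,9]: before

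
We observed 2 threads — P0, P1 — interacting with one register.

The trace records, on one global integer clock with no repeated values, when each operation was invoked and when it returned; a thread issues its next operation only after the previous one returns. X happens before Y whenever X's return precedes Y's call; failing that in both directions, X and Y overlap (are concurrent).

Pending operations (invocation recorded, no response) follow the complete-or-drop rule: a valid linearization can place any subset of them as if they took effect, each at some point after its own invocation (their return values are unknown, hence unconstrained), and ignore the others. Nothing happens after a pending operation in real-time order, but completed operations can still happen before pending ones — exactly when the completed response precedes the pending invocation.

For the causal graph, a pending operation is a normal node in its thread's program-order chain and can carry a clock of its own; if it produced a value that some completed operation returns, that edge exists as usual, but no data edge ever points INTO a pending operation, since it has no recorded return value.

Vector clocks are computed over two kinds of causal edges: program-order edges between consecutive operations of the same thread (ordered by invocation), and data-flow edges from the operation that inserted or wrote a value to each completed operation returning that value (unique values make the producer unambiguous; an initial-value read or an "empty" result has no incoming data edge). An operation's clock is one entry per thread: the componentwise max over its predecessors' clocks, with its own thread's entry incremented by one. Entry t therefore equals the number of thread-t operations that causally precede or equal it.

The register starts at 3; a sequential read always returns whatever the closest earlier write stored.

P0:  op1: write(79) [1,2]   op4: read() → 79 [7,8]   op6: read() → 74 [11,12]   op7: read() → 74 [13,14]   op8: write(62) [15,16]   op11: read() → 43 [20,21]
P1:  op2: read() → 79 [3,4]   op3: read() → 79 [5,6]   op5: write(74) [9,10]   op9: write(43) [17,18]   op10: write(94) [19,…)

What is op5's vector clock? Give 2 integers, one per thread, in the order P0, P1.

(1, 3)

op1 (invocation 1): nothing precedes it; P0's component alone gives (1, 0)
op2, invoked 3, takes VC(op1)=(1, 0) under max, adds 1 for P1 → (1, 1)
op4, invoked 7, takes VC(op1)=(1, 0) under max, adds 1 for P0 → (2, 0)
op3, invoked 5, takes VC(op1)=(1, 0), VC(op2)=(1, 1) under max, adds 1 for P1 → (1, 2)
op5, invoked 9, takes VC(op3)=(1, 2) under max, adds 1 for P1 → (1, 3)
op9, invoked 17, takes VC(op5)=(1, 3) under max, adds 1 for P1 → (1, 4)
op10, invoked 19, takes VC(op9)=(1, 4) under max, adds 1 for P1 → (1, 5)
op6, invoked 11, takes VC(op4)=(2, 0), VC(op5)=(1, 3) under max, adds 1 for P0 → (3, 3)
op7, invoked 13, takes VC(op5)=(1, 3), VC(op6)=(3, 3) under max, adds 1 for P0 → (4, 3)
op8, invoked 15, takes VC(op7)=(4, 3) under max, adds 1 for P0 → (5, 3)
op11, invoked 20, takes VC(op8)=(5, 3), VC(op9)=(1, 4) under max, adds 1 for P0 → (6, 4)
target: VC(op5) = (1, 3)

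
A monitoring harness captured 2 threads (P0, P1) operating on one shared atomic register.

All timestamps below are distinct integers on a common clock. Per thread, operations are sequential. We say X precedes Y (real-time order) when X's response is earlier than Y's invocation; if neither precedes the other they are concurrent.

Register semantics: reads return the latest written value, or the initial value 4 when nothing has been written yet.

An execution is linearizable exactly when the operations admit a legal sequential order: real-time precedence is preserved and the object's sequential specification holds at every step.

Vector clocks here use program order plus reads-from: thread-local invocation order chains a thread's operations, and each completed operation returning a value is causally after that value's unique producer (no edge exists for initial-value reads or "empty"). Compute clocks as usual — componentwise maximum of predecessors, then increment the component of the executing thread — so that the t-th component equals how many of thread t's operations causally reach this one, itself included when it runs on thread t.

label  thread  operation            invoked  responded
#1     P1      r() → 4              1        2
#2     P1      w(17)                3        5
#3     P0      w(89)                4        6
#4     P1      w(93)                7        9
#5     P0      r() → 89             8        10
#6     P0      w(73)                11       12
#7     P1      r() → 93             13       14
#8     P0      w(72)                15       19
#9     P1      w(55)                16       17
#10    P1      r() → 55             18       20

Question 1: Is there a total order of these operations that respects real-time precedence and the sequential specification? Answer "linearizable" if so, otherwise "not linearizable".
already the first 14 events (up to #7's response at time 14) admit no linearization; the first 13 still do
real-time-consistent orders of the 7 completed operations: 4 — all fail the atomic register replay
for example #1, #2, #3, #4, #5, #6, #7 fails at step 5: #5 r() → 89 is not legal there
for example #1, #2, #3, #5, #4, #6, #7 fails at step 7: #7 r() → 93 is not legal there

not linearizable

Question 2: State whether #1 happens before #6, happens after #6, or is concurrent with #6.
Answer: before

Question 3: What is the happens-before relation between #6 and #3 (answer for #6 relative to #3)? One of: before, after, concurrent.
Answer: after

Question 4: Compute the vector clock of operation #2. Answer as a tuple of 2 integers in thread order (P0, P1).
Answer: (0, 2)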